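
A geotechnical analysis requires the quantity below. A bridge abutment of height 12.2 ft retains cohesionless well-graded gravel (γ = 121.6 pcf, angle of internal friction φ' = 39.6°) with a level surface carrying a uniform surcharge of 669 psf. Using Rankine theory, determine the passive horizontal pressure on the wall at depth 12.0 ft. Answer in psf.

9610 psf

K_p = (1 + sin φ)/(1 − sin φ) = 4.516.
σ_v = γz + q = 121.6 × 12.0 + 669 = 2128 psf.
σ_h = K_p σ_v = 4.516 × 2128 = 9611 psf.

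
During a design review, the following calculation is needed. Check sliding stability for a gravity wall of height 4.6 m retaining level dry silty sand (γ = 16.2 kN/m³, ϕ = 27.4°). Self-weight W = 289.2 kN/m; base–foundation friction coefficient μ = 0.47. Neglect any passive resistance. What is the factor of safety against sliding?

2.15

K_a = tan²(45° − 27.4°/2) = 0.3697.
P_a = ½K_aγH² = 0.5×0.3697×16.2×4.6² = 63.36 kN/m, acting at H/3 = 1.533 m above the base.
FS_sliding = μW / P_a = 0.47×289.2 / 63.36 = 2.145.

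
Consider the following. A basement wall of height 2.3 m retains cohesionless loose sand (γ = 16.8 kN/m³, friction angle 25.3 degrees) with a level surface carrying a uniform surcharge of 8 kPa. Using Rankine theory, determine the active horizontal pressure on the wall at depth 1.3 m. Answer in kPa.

12.0 kPa

K_a = (1 − sin φ)/(1 + sin φ) = 0.4012.
σ_v = γz + q = 16.8 × 1.3 + 8 = 29.84 kPa.
σ_h = K_a σ_v = 0.4012 × 29.84 = 11.97 kPa.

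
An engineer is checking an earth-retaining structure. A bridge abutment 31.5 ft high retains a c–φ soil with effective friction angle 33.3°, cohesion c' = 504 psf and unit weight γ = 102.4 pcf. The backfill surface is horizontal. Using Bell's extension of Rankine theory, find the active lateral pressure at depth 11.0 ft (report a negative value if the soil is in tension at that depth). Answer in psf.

K_a = (1 − sin φ)/(1 + sin φ) = 0.2911.
σ_a = K_a γ z − 2c√K_a = 0.2911×102.4×11.0 − 2×504×0.5396 = -216.0 psf.

-216 psf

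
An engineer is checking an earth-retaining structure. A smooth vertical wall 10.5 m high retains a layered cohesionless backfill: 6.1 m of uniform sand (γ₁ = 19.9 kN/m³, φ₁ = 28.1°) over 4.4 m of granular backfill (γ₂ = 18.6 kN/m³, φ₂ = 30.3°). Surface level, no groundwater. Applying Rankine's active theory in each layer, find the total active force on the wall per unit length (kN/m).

368 kN/m

K_a1 = tan²(45°−28.1°/2) = 0.3596; K_a2 = tan²(45°−30.3°/2) = 0.3293.
Layer 1: σ at base = K_a1 γ₁ h₁ = 43.65 kPa; P₁ = ½×43.65×6.1 = 133.1.
Layer 2: σ_v at top = γ₁h₁ = 121.4; σ_h top = K_a2×121.4 = 39.98; σ_h base = K_a2×(121.4+18.6×4.4) = 66.93.
P₂ = ½(39.98+66.93)×4.4 = 235.2. Total P_a = 133.1+235.2 = 368.3 kN/m.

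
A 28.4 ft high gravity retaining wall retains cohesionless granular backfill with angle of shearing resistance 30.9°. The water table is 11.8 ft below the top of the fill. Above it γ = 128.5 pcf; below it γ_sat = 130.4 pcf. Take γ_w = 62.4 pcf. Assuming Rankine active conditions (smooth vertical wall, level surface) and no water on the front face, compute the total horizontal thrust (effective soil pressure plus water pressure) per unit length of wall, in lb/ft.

22600 lb/ft

K_a = tan²(45° − φ/2) = 0.3214.
γ' = 130.4 − 62.4 = 68.00 pcf. Depth below WT = 16.6 ft.
σ'_h at WT = K_a γ d_w = 487.3 psf; at base = 487.3 + K_a γ' × 16.6 = 850.1 psf.
P₁ (0–11.8 ft) = ½×487.3×11.8 = 2875. P₂ (11.8–28.4 ft) = ½(487.3+850.1)×16.6 = 11100.
P_w = ½ γ_w h₂² = 0.5×62.4×16.6² = 8597. Total = 2875+11100+8597 = 22570 lb/ft.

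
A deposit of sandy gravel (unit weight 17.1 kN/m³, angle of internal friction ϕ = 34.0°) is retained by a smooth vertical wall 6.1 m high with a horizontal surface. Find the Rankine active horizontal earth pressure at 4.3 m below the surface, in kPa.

20.8 kPa

K_a = (1 − sin φ)/(1 + sin φ) = 0.2827.
σ_h = K_a γ z = 0.2827 × 17.1 × 4.3 = 20.79 kPa.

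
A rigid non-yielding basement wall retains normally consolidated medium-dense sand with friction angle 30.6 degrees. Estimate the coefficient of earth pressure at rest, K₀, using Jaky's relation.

K₀ = 1 − sin φ' = 1 − sin 30.6° = 0.4910.

0.491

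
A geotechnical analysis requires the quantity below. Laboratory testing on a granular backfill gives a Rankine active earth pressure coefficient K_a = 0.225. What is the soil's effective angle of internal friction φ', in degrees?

K_a = tan²(45° − φ/2) ⇒ 45° − φ/2 = arctan(√0.225) = 25.38°.
φ = 2(45° − 25.38°) = 39.25°.

39.2°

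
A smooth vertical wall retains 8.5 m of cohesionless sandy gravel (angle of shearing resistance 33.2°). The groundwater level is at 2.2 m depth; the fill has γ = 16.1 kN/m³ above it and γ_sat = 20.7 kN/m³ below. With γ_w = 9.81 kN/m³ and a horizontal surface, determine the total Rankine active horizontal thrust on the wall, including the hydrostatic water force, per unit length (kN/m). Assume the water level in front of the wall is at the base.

334 kN/m

K_a = tan²(45° − φ/2) = 0.2924.
γ' = 20.7 − 9.81 = 10.89 kN/m³. Depth below WT = 6.3 m.
σ'_h at WT = K_a γ d_w = 10.36 kPa; at base = 10.36 + K_a γ' × 6.3 = 30.41 kPa.
P₁ (0–2.2 m) = ½×10.36×2.2 = 11.39. P₂ (2.2–8.5 m) = ½(10.36+30.41)×6.3 = 128.4.
P_w = ½ γ_w h₂² = 0.5×9.81×6.3² = 194.7. Total = 11.39+128.4+194.7 = 334.5 kN/m.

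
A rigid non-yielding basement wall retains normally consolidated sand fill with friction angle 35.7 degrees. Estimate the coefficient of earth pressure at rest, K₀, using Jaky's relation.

K₀ = 1 − sin φ' = 1 − sin 35.7° = 0.4165.

0.416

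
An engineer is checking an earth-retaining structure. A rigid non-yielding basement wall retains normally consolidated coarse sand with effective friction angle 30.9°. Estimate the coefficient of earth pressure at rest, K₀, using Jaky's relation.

K₀ = 1 − sin φ' = 1 − sin 30.9° = 0.4865.

0.486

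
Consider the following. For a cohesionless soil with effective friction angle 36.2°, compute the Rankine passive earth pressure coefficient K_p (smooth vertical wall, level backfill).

3.89

K_p = (1 + sin φ)/(1 − sin φ) = tan²(45° + 36.2°/2) = 3.885.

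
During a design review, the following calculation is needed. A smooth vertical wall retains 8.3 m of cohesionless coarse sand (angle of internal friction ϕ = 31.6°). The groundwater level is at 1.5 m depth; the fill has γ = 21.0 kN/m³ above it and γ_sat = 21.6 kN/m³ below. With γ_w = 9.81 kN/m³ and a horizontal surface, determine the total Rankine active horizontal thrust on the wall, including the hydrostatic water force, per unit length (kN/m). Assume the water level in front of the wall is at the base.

386 kN/m

K_a = tan²(45° − φ/2) = 0.3123.
γ' = 21.6 − 9.81 = 11.79 kN/m³. Depth below WT = 6.8 m.
σ'_h at WT = K_a γ d_w = 9.839 kPa; at base = 9.839 + K_a γ' × 6.8 = 34.88 kPa.
P₁ (0–1.5 m) = ½×9.839×1.5 = 7.379. P₂ (1.5–8.3 m) = ½(9.839+34.88)×6.8 = 152.0.
P_w = ½ γ_w h₂² = 0.5×9.81×6.8² = 226.8. Total = 7.379+152.0+226.8 = 386.2 kN/m.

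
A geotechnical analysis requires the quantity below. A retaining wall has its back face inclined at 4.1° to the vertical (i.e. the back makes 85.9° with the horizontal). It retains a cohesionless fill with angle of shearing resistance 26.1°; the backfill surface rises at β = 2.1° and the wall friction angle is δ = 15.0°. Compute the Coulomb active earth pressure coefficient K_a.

0.390

K_a = sin²(α+φ) / [sin²α · sin(α−δ) · (1 + √{sin(φ+δ)sin(φ−β) / (sin(α−δ)sin(α+β))})²].
With α = 85.9°, φ = 26.1°, δ = 15.0°, β = 2.1°: K_a = 0.3896.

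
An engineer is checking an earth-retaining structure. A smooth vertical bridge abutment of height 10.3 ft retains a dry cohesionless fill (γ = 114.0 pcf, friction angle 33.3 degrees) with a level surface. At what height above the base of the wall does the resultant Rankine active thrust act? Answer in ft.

K_a = 0.2911.
The pressure distribution is triangular, so the resultant acts at H/3 above the base = 10.3/3 = 3.433 ft.

3.43 ft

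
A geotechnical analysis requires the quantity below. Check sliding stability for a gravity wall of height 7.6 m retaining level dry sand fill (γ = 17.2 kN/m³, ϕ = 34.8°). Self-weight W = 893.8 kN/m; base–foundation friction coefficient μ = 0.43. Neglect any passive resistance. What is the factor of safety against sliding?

K_a = tan²(45° − 34.8°/2) = 0.2733.
P_a = ½K_aγH² = 0.5×0.2733×17.2×7.6² = 135.8 kN/m, acting at H/3 = 2.533 m above the base.
FS_sliding = μW / P_a = 0.43×893.8 / 135.8 = 2.831.

2.83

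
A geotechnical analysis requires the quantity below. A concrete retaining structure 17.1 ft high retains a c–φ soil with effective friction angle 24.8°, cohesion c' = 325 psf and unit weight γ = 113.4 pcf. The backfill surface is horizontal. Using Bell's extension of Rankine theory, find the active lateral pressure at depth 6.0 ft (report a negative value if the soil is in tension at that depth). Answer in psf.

K_a = (1 − sin φ)/(1 + sin φ) = 0.4090.
σ_a = K_a γ z − 2c√K_a = 0.4090×113.4×6.0 − 2×325×0.6395 = -137.4 psf.

-137 psf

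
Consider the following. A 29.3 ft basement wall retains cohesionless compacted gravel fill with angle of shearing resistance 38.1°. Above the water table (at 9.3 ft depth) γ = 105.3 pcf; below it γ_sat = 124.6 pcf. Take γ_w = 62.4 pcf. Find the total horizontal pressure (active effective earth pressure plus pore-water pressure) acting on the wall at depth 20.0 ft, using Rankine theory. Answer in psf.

K_a = (1 − sin φ)/(1 + sin φ) = 0.2368.
γ' = 124.6 − 62.4 = 62.20 pcf.
Effective vertical stress at 20.0 ft: σ'_v = 105.3×9.3 + 62.20×10.7 = 1645 psf.
σ'_h = K_a σ'_v = 0.2368 × 1645 = 389.5 psf; u = γ_w × 10.7 = 667.7 psf.
Total σ_h = 389.5 + 667.7 = 1057 psf.

1060 psf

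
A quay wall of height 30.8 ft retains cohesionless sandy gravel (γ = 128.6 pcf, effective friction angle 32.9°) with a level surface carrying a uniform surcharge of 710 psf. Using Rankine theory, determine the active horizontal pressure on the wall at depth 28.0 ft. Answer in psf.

K_a = (1 − sin φ)/(1 + sin φ) = 0.2960.
σ_v = γz + q = 128.6 × 28.0 + 710 = 4311 psf.
σ_h = K_a σ_v = 0.2960 × 4311 = 1276 psf.

1280 psf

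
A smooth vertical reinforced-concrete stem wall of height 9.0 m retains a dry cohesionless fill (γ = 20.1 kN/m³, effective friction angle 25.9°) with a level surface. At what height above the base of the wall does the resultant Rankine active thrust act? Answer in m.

3.00 m

K_a = 0.3920.
The pressure distribution is triangular, so the resultant acts at H/3 above the base = 9.0/3 = 3.000 m.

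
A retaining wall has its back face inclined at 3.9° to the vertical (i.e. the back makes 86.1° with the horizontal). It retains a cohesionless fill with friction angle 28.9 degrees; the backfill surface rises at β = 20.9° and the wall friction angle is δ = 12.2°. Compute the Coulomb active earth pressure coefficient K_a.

0.496

K_a = sin²(α+φ) / [sin²α · sin(α−δ) · (1 + √{sin(φ+δ)sin(φ−β) / (sin(α−δ)sin(α+β))})²].
With α = 86.1°, φ = 28.9°, δ = 12.2°, β = 20.9°: K_a = 0.4963.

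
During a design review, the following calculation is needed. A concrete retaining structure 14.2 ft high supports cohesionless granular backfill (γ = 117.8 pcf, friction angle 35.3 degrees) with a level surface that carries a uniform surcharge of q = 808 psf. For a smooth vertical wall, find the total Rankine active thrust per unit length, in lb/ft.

K_a = tan²(45° − φ/2) = 0.2675.
Soil triangle: ½ K_a γ H² = 0.5×0.2675×117.8×14.2² = 3177 lb/ft.
Surcharge rectangle: K_a q H = 0.2675×808×14.2 = 3070 lb/ft.
Total = 3177 + 3070 = 6247 lb/ft.

6250 lb/ft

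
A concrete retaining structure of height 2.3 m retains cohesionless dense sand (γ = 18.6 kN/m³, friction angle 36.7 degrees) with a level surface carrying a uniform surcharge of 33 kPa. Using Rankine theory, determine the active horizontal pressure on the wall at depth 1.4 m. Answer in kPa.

14.9 kPa

K_a = (1 − sin φ)/(1 + sin φ) = 0.2519.
σ_v = γz + q = 18.6 × 1.4 + 33 = 59.04 kPa.
σ_h = K_a σ_v = 0.2519 × 59.04 = 14.87 kPa.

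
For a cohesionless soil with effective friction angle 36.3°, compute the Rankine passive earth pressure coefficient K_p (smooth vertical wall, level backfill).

3.90

K_p = (1 + sin φ)/(1 − sin φ) = tan²(45° + 36.3°/2) = 3.902.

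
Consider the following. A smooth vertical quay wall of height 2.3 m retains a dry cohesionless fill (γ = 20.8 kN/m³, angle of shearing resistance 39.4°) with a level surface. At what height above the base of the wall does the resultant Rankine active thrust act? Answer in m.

0.767 m

K_a = 0.2234.
The pressure distribution is triangular, so the resultant acts at H/3 above the base = 2.3/3 = 0.7667 m.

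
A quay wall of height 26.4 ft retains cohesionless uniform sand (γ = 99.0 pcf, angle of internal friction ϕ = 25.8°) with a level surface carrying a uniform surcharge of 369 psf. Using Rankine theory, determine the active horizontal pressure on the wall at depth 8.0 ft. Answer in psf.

K_a = (1 − sin φ)/(1 + sin φ) = 0.3935.
σ_v = γz + q = 99.0 × 8.0 + 369 = 1161 psf.
σ_h = K_a σ_v = 0.3935 × 1161 = 456.9 psf.

457 psf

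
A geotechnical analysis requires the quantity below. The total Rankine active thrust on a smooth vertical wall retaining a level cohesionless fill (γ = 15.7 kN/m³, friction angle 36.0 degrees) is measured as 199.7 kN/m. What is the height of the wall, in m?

K_a = 0.2596. P_a = ½ K_a γ H² ⇒ H = √(2P_a/(K_a γ)).
H = √(2×199.7/(0.2596×15.7)) = 9.899 m.

9.90 m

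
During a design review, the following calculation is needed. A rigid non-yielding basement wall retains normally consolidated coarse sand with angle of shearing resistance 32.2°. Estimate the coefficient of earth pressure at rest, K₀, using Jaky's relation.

0.467

K₀ = 1 − sin φ' = 1 − sin 32.2° = 0.4671.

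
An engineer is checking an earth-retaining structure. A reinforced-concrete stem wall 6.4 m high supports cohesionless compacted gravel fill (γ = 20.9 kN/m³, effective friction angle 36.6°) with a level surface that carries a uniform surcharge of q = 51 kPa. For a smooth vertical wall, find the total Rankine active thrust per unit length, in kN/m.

191 kN/m

K_a = tan²(45° − φ/2) = 0.2530.
Soil triangle: ½ K_a γ H² = 0.5×0.2530×20.9×6.4² = 108.3 kN/m.
Surcharge rectangle: K_a q H = 0.2530×51×6.4 = 82.56 kN/m.
Total = 108.3 + 82.56 = 190.8 kN/m.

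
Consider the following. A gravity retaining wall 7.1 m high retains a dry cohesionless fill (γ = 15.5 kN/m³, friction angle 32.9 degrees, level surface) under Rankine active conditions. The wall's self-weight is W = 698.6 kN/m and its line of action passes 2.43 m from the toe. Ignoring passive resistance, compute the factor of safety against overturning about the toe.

K_a = tan²(45° − 32.9°/2) = 0.2960.
P_a = ½K_aγH² = 0.5×0.2960×15.5×7.1² = 115.7 kN/m, acting at H/3 = 2.367 m above the base.
Overturning moment M_o = P_a × H/3 = 115.7 × 2.367 = 273.7.
Resisting moment M_r = W × 2.43 = 698.6 × 2.43 = 1698.
FS_overturning = M_r/M_o = 1698/273.7 = 6.202.

6.20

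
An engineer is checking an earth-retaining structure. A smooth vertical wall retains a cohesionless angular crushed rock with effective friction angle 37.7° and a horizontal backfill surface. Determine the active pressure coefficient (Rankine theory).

K_a = tan²(45° − φ/2) = tan²(26.15°) = 0.2411.

0.241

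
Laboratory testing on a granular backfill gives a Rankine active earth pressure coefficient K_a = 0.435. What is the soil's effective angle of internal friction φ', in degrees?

K_a = tan²(45° − φ/2) ⇒ 45° − φ/2 = arctan(√0.435) = 33.41°.
φ = 2(45° − 33.41°) = 23.19°.

23.2°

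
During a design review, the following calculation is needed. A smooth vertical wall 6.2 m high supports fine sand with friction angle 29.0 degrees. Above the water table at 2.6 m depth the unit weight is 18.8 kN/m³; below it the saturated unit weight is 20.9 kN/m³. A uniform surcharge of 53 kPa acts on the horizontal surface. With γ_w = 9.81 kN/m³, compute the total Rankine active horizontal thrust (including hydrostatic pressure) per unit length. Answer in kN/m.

286 kN/m

K_a = tan²(45° − φ/2) = 0.3470.
γ' = 20.9 − 9.81 = 11.09 kN/m³. h₂ = H − d_w = 3.6 m.
σ'_h: at surface K_a·q = 18.39; at WT K_a(q+γd_w) = 35.35; at base K_a(q+γd_w+γ'h₂) = 49.20 kPa.
P₁ = ½(18.39+35.35)×2.6 = 69.86; P₂ = ½(35.35+49.20)×3.6 = 152.2; P_w = ½γ_w h₂² = 63.57.
Total = 69.86+152.2+63.57 = 285.6 kN/m.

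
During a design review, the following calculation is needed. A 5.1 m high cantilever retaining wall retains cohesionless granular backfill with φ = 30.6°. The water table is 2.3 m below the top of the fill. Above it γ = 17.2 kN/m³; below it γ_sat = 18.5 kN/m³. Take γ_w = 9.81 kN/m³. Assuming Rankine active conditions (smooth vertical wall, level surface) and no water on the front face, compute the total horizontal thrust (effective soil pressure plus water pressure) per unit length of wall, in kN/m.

K_a = tan²(45° − φ/2) = 0.3253.
γ' = 18.5 − 9.81 = 8.690 kN/m³. Depth below WT = 2.8 m.
σ'_h at WT = K_a γ d_w = 12.87 kPa; at base = 12.87 + K_a γ' × 2.8 = 20.79 kPa.
P₁ (0–2.3 m) = ½×12.87×2.3 = 14.80. P₂ (2.3–5.1 m) = ½(12.87+20.79)×2.8 = 47.12.
P_w = ½ γ_w h₂² = 0.5×9.81×2.8² = 38.46. Total = 14.80+47.12+38.46 = 100.4 kN/m.

100 kN/m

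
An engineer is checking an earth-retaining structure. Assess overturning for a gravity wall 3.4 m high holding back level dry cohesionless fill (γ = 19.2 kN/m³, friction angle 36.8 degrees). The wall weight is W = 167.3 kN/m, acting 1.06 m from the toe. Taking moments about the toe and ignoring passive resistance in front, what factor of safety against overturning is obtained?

5.62

K_a = tan²(45° − 36.8°/2) = 0.2508.
P_a = ½K_aγH² = 0.5×0.2508×19.2×3.4² = 27.83 kN/m, acting at H/3 = 1.133 m above the base.
Overturning moment M_o = P_a × H/3 = 27.83 × 1.133 = 31.54.
Resisting moment M_r = W × 1.06 = 167.3 × 1.06 = 177.3.
FS_overturning = M_r/M_o = 177.3/31.54 = 5.623.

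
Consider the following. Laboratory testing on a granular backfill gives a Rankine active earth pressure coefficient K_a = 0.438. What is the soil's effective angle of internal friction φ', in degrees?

K_a = tan²(45° − φ/2) ⇒ 45° − φ/2 = arctan(√0.438) = 33.50°.
φ = 2(45° − 33.50°) = 23.01°.

23.0°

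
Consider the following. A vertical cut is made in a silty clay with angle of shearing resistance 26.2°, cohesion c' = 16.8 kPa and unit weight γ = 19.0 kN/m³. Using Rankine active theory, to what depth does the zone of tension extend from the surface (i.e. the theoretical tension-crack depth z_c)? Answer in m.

2.84 m

K_a = tan²(45° − 26.2°/2) = 0.3874; √K_a = 0.6224.
The active pressure is zero where K_a γ z = 2c√K_a, so z_c = 2c/(γ√K_a) = 2×16.8/(19.0×0.6224) = 2.841 m.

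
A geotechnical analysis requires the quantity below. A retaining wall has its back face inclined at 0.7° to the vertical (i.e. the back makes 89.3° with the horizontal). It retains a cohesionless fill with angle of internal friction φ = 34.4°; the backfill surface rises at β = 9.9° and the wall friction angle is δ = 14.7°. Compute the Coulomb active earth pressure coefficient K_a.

0.290

K_a = sin²(α+φ) / [sin²α · sin(α−δ) · (1 + √{sin(φ+δ)sin(φ−β) / (sin(α−δ)sin(α+β))})²].
With α = 89.3°, φ = 34.4°, δ = 14.7°, β = 9.9°: K_a = 0.2899.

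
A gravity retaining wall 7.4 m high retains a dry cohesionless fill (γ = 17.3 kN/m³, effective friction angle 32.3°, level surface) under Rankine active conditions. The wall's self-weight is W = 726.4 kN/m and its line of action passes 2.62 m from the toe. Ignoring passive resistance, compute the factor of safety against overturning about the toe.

5.37

K_a = tan²(45° − 32.3°/2) = 0.3035.
P_a = ½K_aγH² = 0.5×0.3035×17.3×7.4² = 143.8 kN/m, acting at H/3 = 2.467 m above the base.
Overturning moment M_o = P_a × H/3 = 143.8 × 2.467 = 354.6.
Resisting moment M_r = W × 2.62 = 726.4 × 2.62 = 1903.
FS_overturning = M_r/M_o = 1903/354.6 = 5.367.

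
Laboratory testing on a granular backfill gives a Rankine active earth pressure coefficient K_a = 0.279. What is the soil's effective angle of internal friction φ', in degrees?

K_a = tan²(45° − φ/2) ⇒ 45° − φ/2 = arctan(√0.279) = 27.84°.
φ = 2(45° − 27.84°) = 34.31°.

34.3°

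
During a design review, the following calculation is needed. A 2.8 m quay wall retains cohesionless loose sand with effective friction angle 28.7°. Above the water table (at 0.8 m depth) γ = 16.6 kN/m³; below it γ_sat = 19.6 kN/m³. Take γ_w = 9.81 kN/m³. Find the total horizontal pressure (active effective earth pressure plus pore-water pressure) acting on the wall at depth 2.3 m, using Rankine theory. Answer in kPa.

K_a = (1 − sin φ)/(1 + sin φ) = 0.3511.
γ' = 19.6 − 9.81 = 9.790 kN/m³.
Effective vertical stress at 2.3 m: σ'_v = 16.6×0.8 + 9.790×1.50 = 27.96 kPa.
σ'_h = K_a σ'_v = 0.3511 × 27.96 = 9.820 kPa; u = γ_w × 1.50 = 14.71 kPa.
Total σ_h = 9.820 + 14.71 = 24.53 kPa.

24.5 kPa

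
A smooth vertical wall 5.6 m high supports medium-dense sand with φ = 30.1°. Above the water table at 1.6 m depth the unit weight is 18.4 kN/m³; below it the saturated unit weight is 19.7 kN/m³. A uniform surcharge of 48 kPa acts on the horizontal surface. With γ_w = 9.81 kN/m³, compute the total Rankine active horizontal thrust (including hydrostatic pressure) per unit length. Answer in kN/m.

K_a = tan²(45° − φ/2) = 0.3320.
γ' = 19.7 − 9.81 = 9.890 kN/m³. h₂ = H − d_w = 4.0 m.
σ'_h: at surface K_a·q = 15.94; at WT K_a(q+γd_w) = 25.71; at base K_a(q+γd_w+γ'h₂) = 38.84 kPa.
P₁ = ½(15.94+25.71)×1.6 = 33.32; P₂ = ½(25.71+38.84)×4.0 = 129.1; P_w = ½γ_w h₂² = 78.48.
Total = 33.32+129.1+78.48 = 240.9 kN/m.

241 kN/m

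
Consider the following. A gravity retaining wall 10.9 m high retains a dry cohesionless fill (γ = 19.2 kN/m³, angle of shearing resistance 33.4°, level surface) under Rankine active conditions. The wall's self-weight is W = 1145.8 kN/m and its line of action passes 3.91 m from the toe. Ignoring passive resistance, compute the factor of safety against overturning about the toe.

3.73

K_a = tan²(45° − 33.4°/2) = 0.2899.
P_a = ½K_aγH² = 0.5×0.2899×19.2×10.9² = 330.7 kN/m, acting at H/3 = 3.633 m above the base.
Overturning moment M_o = P_a × H/3 = 330.7 × 3.633 = 1201.
Resisting moment M_r = W × 3.91 = 1145.8 × 3.91 = 4480.
FS_overturning = M_r/M_o = 4480/1201 = 3.729.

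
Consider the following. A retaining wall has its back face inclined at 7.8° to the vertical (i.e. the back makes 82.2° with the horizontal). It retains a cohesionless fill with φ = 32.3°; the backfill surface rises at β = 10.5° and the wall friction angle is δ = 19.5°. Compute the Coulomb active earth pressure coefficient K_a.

0.383

K_a = sin²(α+φ) / [sin²α · sin(α−δ) · (1 + √{sin(φ+δ)sin(φ−β) / (sin(α−δ)sin(α+β))})²].
With α = 82.2°, φ = 32.3°, δ = 19.5°, β = 10.5°: K_a = 0.3835.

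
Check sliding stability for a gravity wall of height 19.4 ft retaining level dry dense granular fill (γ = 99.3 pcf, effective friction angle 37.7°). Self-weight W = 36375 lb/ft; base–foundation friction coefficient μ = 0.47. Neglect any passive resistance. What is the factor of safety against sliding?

3.80

K_a = tan²(45° − 37.7°/2) = 0.2411.
P_a = ½K_aγH² = 0.5×0.2411×99.3×19.4² = 4504 lb/ft, acting at H/3 = 6.467 ft above the base.
FS_sliding = μW / P_a = 0.47×36375 / 4504 = 3.795.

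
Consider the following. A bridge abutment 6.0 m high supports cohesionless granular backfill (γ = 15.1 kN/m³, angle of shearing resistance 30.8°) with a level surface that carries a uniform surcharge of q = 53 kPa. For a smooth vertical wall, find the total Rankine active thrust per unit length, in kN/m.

K_a = tan²(45° − φ/2) = 0.3227.
Soil triangle: ½ K_a γ H² = 0.5×0.3227×15.1×6.0² = 87.71 kN/m.
Surcharge rectangle: K_a q H = 0.3227×53×6.0 = 102.6 kN/m.
Total = 87.71 + 102.6 = 190.3 kN/m.

190 kN/m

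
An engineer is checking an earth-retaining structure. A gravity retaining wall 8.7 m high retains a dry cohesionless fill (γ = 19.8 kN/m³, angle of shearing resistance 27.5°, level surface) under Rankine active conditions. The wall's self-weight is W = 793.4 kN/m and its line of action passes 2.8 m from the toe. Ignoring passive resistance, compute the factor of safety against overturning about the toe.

K_a = tan²(45° − 27.5°/2) = 0.3682.
P_a = ½K_aγH² = 0.5×0.3682×19.8×8.7² = 275.9 kN/m, acting at H/3 = 2.900 m above the base.
Overturning moment M_o = P_a × H/3 = 275.9 × 2.900 = 800.2.
Resisting moment M_r = W × 2.8 = 793.4 × 2.8 = 2222.
FS_overturning = M_r/M_o = 2222/800.2 = 2.776.

2.78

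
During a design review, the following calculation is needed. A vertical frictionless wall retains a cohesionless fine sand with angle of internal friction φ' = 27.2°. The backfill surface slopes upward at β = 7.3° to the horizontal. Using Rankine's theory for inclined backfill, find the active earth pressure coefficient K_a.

K_a = cos β · (cos β − √(cos²β − cos²φ)) / (cos β + √(cos²β − cos²φ)).
cos β = 0.9919, cos φ = 0.8894, √(cos²β − cos²φ) = 0.4391.
K_a = 0.9919 × (0.9919 − 0.4391)/(0.9919 + 0.4391) = 0.3832.

0.383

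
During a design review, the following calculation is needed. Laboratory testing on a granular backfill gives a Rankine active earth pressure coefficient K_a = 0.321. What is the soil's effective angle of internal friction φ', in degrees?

K_a = tan²(45° − φ/2) ⇒ 45° − φ/2 = arctan(√0.321) = 29.53°.
φ = 2(45° − 29.53°) = 30.93°.

30.9°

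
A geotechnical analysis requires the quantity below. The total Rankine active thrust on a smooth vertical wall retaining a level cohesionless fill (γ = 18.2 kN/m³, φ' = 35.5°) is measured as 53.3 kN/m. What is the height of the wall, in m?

K_a = 0.2653. P_a = ½ K_a γ H² ⇒ H = √(2P_a/(K_a γ)).
H = √(2×53.3/(0.2653×18.2)) = 4.699 m.

4.70 m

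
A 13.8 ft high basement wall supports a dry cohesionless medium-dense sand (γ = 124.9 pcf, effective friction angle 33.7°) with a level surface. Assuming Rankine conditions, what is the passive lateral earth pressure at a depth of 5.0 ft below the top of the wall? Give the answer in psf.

K_p = (1 + sin φ)/(1 − sin φ) = 3.493.
σ_h = K_p γ z = 3.493 × 124.9 × 5.0 = 2181 psf.

2180 psf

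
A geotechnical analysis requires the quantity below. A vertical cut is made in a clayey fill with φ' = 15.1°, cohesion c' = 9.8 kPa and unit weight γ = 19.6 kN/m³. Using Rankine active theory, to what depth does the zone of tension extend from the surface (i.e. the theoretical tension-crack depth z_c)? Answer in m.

K_a = tan²(45° − 15.1°/2) = 0.5867; √K_a = 0.7659.
The active pressure is zero where K_a γ z = 2c√K_a, so z_c = 2c/(γ√K_a) = 2×9.8/(19.6×0.7659) = 1.306 m.

1.31 m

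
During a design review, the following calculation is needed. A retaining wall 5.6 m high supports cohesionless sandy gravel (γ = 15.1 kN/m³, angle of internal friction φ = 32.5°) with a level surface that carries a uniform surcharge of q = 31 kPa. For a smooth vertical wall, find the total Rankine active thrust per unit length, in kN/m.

124 kN/m

K_a = tan²(45° − φ/2) = 0.3010.
Soil triangle: ½ K_a γ H² = 0.5×0.3010×15.1×5.6² = 71.26 kN/m.
Surcharge rectangle: K_a q H = 0.3010×31×5.6 = 52.25 kN/m.
Total = 71.26 + 52.25 = 123.5 kN/m.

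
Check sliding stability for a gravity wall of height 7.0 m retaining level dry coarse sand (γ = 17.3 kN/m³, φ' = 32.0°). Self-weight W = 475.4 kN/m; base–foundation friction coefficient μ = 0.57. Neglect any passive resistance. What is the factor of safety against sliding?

2.08

K_a = tan²(45° − 32.0°/2) = 0.3073.
P_a = ½K_aγH² = 0.5×0.3073×17.3×7.0² = 130.2 kN/m, acting at H/3 = 2.333 m above the base.
FS_sliding = μW / P_a = 0.57×475.4 / 130.2 = 2.081.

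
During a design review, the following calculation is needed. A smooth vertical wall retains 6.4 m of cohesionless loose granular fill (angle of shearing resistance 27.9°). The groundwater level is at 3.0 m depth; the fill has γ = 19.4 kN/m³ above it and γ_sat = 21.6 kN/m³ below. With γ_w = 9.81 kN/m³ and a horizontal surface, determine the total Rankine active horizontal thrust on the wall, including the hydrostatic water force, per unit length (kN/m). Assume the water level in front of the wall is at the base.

185 kN/m

K_a = tan²(45° − φ/2) = 0.3625.
γ' = 21.6 − 9.81 = 11.79 kN/m³. Depth below WT = 3.4 m.
σ'_h at WT = K_a γ d_w = 21.10 kPa; at base = 21.10 + K_a γ' × 3.4 = 35.63 kPa.
P₁ (0–3.0 m) = ½×21.10×3.0 = 31.64. P₂ (3.0–6.4 m) = ½(21.10+35.63)×3.4 = 96.42.
P_w = ½ γ_w h₂² = 0.5×9.81×3.4² = 56.70. Total = 31.64+96.42+56.70 = 184.8 kN/m.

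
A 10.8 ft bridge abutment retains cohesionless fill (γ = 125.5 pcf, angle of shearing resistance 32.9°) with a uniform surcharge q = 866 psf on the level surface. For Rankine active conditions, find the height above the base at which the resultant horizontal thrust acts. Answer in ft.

4.61 ft

K_a = 0.2960.
Triangular part P₁ = ½K_aγH² = 2167 at H/3 = 3.600 ft; rectangular part P₂ = K_a q H = 2769 at H/2 = 5.400 ft.
ȳ = (P₁·3.600 + P₂·5.400)/(P₁+P₂) = 4.610 ft.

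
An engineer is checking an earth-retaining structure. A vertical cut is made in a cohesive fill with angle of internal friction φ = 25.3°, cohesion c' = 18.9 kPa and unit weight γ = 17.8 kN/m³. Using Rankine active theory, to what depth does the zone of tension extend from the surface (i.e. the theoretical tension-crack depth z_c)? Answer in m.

3.35 m

K_a = tan²(45° − 25.3°/2) = 0.4012; √K_a = 0.6334.
The active pressure is zero where K_a γ z = 2c√K_a, so z_c = 2c/(γ√K_a) = 2×18.9/(17.8×0.6334) = 3.353 m.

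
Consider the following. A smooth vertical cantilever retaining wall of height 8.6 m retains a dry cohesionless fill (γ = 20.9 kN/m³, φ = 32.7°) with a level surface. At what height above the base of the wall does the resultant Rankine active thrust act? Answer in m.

K_a = 0.2985.
The pressure distribution is triangular, so the resultant acts at H/3 above the base = 8.6/3 = 2.867 m.

2.87 m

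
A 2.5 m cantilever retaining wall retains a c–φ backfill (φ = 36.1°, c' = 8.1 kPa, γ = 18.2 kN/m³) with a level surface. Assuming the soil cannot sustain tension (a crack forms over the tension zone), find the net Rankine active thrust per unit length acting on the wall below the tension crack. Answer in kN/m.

1.32 kN/m

K_a = 0.2585; √K_a = 0.5084.
Tension-crack depth z_c = 2c/(γ√K_a) = 2×8.1/(18.2×0.5084) = 1.751 m.
σ_a at base = K_a γ H − 2c√K_a = 0.2585×18.2×2.5 − 2×8.1×0.5084 = 3.525 kPa.
P_a = ½ × 3.525 × (H − z_c) = 0.5×3.525×0.7493 = 1.321 kN/m.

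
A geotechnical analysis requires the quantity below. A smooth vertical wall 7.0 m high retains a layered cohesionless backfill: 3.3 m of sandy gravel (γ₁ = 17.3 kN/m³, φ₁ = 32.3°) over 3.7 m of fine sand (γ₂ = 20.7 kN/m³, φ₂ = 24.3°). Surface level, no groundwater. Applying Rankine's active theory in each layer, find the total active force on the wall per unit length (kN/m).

K_a1 = tan²(45°−32.3°/2) = 0.3035; K_a2 = tan²(45°−24.3°/2) = 0.4169.
Layer 1: σ at base = K_a1 γ₁ h₁ = 17.33 kPa; P₁ = ½×17.33×3.3 = 28.59.
Layer 2: σ_v at top = γ₁h₁ = 57.09; σ_h top = K_a2×57.09 = 23.80; σ_h base = K_a2×(57.09+20.7×3.7) = 55.73.
P₂ = ½(23.80+55.73)×3.7 = 147.1. Total P_a = 28.59+147.1 = 175.7 kN/m.

176 kN/m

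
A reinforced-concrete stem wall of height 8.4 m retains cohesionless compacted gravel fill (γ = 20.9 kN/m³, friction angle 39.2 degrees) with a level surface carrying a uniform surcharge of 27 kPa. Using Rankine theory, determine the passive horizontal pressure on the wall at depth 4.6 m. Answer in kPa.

K_p = (1 + sin φ)/(1 − sin φ) = 4.435.
σ_v = γz + q = 20.9 × 4.6 + 27 = 123.1 kPa.
σ_h = K_p σ_v = 4.435 × 123.1 = 546.2 kPa.

546 kPa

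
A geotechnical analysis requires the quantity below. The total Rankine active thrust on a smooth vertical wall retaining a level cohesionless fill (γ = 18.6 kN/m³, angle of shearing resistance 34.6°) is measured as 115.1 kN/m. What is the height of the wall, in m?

K_a = 0.2756. P_a = ½ K_a γ H² ⇒ H = √(2P_a/(K_a γ)).
H = √(2×115.1/(0.2756×18.6)) = 6.701 m.

6.70 m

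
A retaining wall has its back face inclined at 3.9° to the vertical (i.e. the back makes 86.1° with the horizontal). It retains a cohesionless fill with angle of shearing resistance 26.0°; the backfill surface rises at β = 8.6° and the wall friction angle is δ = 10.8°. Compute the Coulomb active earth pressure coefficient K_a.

0.435

K_a = sin²(α+φ) / [sin²α · sin(α−δ) · (1 + √{sin(φ+δ)sin(φ−β) / (sin(α−δ)sin(α+β))})²].
With α = 86.1°, φ = 26.0°, δ = 10.8°, β = 8.6°: K_a = 0.4354.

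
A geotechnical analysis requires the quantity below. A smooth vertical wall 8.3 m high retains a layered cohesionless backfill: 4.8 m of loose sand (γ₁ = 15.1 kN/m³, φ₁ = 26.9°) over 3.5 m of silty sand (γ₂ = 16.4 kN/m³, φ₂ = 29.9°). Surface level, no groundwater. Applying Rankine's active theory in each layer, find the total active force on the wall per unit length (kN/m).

K_a1 = tan²(45°−26.9°/2) = 0.3770; K_a2 = tan²(45°−29.9°/2) = 0.3347.
Layer 1: σ at base = K_a1 γ₁ h₁ = 27.32 kPa; P₁ = ½×27.32×4.8 = 65.58.
Layer 2: σ_v at top = γ₁h₁ = 72.48; σ_h top = K_a2×72.48 = 24.26; σ_h base = K_a2×(72.48+16.4×3.5) = 43.47.
P₂ = ½(24.26+43.47)×3.5 = 118.5. Total P_a = 65.58+118.5 = 184.1 kN/m.

184 kN/m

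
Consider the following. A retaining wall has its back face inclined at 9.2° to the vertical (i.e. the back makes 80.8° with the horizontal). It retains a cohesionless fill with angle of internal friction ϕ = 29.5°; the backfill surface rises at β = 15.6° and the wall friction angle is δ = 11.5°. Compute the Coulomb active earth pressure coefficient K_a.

0.484

K_a = sin²(α+φ) / [sin²α · sin(α−δ) · (1 + √{sin(φ+δ)sin(φ−β) / (sin(α−δ)sin(α+β))})²].
With α = 80.8°, φ = 29.5°, δ = 11.5°, β = 15.6°: K_a = 0.4842.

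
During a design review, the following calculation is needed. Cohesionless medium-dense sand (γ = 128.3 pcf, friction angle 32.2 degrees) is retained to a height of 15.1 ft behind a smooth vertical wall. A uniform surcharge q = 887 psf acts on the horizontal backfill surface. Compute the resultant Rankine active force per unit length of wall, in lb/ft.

8540 lb/ft

K_a = tan²(45° − φ/2) = 0.3047.
Soil triangle: ½ K_a γ H² = 0.5×0.3047×128.3×15.1² = 4457 lb/ft.
Surcharge rectangle: K_a q H = 0.3047×887×15.1 = 4082 lb/ft.
Total = 4457 + 4082 = 8539 lb/ft.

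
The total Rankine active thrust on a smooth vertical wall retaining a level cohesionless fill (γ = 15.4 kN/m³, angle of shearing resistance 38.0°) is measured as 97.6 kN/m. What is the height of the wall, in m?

7.30 m

K_a = 0.2379. P_a = ½ K_a γ H² ⇒ H = √(2P_a/(K_a γ)).
H = √(2×97.6/(0.2379×15.4)) = 7.300 m.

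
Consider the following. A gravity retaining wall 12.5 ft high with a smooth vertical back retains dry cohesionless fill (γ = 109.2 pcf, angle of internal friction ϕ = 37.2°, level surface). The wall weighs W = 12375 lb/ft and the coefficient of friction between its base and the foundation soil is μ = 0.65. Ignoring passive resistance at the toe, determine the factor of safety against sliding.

3.83

K_a = tan²(45° − 37.2°/2) = 0.2464.
P_a = ½K_aγH² = 0.5×0.2464×109.2×12.5² = 2102 lb/ft, acting at H/3 = 4.167 ft above the base.
FS_sliding = μW / P_a = 0.65×12375 / 2102 = 3.826.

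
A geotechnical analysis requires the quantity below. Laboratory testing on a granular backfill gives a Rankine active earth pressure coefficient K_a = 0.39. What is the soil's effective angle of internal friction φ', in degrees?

26.0°

K_a = tan²(45° − φ/2) ⇒ 45° − φ/2 = arctan(√0.39) = 31.98°.
φ = 2(45° − 31.98°) = 26.03°.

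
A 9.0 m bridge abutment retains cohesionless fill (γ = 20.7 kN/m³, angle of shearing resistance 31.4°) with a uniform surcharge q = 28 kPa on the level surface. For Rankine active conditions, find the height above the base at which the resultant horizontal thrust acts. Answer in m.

K_a = 0.3149.
Triangular part P₁ = ½K_aγH² = 264.0 at H/3 = 3.000 m; rectangular part P₂ = K_a q H = 79.36 at H/2 = 4.500 m.
ȳ = (P₁·3.000 + P₂·4.500)/(P₁+P₂) = 3.347 m.

3.35 m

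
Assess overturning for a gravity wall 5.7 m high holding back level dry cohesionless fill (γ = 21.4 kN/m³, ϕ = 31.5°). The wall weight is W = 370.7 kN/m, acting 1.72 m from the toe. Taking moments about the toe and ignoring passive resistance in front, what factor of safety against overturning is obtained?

3.08

K_a = tan²(45° − 31.5°/2) = 0.3136.
P_a = ½K_aγH² = 0.5×0.3136×21.4×5.7² = 109.0 kN/m, acting at H/3 = 1.900 m above the base.
Overturning moment M_o = P_a × H/3 = 109.0 × 1.900 = 207.2.
Resisting moment M_r = W × 1.72 = 370.7 × 1.72 = 637.6.
FS_overturning = M_r/M_o = 637.6/207.2 = 3.078.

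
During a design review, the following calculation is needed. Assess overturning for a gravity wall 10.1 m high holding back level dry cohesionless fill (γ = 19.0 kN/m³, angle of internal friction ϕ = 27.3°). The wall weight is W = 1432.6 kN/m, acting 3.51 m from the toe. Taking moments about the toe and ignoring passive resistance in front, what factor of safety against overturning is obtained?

4.15

K_a = tan²(45° − 27.3°/2) = 0.3711.
P_a = ½K_aγH² = 0.5×0.3711×19.0×10.1² = 359.7 kN/m, acting at H/3 = 3.367 m above the base.
Overturning moment M_o = P_a × H/3 = 359.7 × 3.367 = 1211.
Resisting moment M_r = W × 3.51 = 1432.6 × 3.51 = 5028.
FS_overturning = M_r/M_o = 5028/1211 = 4.153.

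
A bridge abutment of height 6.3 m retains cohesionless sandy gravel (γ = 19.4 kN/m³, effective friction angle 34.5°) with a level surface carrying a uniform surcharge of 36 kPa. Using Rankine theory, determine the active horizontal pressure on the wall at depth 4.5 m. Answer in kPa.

34.1 kPa

K_a = (1 − sin φ)/(1 + sin φ) = 0.2768.
σ_v = γz + q = 19.4 × 4.5 + 36 = 123.3 kPa.
σ_h = K_a σ_v = 0.2768 × 123.3 = 34.13 kPa.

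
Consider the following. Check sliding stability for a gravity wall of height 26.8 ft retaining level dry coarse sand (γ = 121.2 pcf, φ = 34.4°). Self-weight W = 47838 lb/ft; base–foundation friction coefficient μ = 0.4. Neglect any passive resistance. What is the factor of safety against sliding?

K_a = tan²(45° − 34.4°/2) = 0.2780.
P_a = ½K_aγH² = 0.5×0.2780×121.2×26.8² = 12100 lb/ft, acting at H/3 = 8.933 ft above the base.
FS_sliding = μW / P_a = 0.4×47838 / 12100 = 1.582.

1.58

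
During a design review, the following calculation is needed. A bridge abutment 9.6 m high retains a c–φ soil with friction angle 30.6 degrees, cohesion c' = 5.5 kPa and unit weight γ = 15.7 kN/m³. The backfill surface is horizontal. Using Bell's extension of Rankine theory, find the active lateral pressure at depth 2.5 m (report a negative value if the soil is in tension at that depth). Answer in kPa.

6.50 kPa

K_a = (1 − sin φ)/(1 + sin φ) = 0.3253.
σ_a = K_a γ z − 2c√K_a = 0.3253×15.7×2.5 − 2×5.5×0.5704 = 6.495 kPa.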